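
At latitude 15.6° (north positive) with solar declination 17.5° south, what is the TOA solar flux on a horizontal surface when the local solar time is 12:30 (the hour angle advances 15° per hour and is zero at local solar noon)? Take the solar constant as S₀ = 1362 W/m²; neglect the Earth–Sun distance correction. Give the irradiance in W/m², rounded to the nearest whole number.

Hour angle H = 15° × (12.5 − 12) = 7.50°.
With φ = 15.6°, δ = -17.5°, H = 7.50°: sin φ sin δ = -0.0809, cos φ cos δ cos H = 0.9107, so cos θ_z = 0.8298.
Top-of-atmosphere irradiance = S₀ cos θ_z = 1362 × 0.8298 = 1130.19 W/m².

1130 W/m²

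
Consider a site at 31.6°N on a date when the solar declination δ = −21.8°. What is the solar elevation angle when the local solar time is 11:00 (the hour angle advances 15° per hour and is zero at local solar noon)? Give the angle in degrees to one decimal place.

34.7°

Hour angle H = 15° × (11 − 12) = -15.00°.
cos θ_z = sin φ sin δ + cos φ cos δ cos H = (0.5240)(-0.3714) + (0.8517)(0.9285)(0.9659) = 0.5692.
θ_z = arccos(0.5692) = 55.31°, so the elevation is 90° − 55.31° = 34.69°.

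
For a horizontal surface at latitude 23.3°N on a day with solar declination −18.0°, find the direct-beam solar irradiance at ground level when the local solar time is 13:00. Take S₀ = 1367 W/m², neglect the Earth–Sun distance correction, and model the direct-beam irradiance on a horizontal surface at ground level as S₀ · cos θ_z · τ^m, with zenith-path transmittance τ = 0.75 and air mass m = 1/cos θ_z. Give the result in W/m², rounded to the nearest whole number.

Hour angle H = 15° × (13 − 12) = 15.00°.
With φ = 23.3°, δ = -18.0°, H = 15.00°: sin φ sin δ = -0.1222, cos φ cos δ cos H = 0.8437, so cos θ_z = 0.7215.
Air mass m = 1/cos θ_z = 1/0.7215 = 1.386; τ^m = 0.75^1.386 = 0.6712.
Surface direct beam = 1367 × 0.7215 × 0.6712 = 662.00 W/m².

662 W/m²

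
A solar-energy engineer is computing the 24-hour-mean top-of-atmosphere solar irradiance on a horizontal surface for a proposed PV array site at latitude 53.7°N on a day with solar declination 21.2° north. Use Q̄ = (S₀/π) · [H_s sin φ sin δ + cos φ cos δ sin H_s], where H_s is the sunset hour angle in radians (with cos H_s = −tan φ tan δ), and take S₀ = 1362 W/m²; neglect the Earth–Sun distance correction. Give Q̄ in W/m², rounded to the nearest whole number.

472 W/m²

The sunset hour angle satisfies cos H_s = −tan φ tan δ = -0.5280, giving H_s = 121.87°. In radians, H_s = 2.1270.
H_s sin φ sin δ = 2.1270 × 0.8059 × 0.3616 = 0.6198.
cos φ cos δ sin H_s = 0.5920 × 0.9323 × 0.8493 = 0.4687.
Q̄ = (1362/π) × (0.6198 + 0.4687) = 433.54 × 1.0885 = 471.91 W/m².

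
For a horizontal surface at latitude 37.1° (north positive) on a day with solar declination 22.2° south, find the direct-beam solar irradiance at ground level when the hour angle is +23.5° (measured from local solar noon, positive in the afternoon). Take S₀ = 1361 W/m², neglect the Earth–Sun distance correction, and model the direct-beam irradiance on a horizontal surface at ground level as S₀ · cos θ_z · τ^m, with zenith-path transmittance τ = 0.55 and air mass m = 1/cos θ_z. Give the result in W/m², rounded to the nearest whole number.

cos θ_z = sin φ sin δ + cos φ cos δ cos H = (0.6032)(-0.3778) + (0.7976)(0.9259)(0.9171) = 0.4494.
Air mass m = 1/cos θ_z = 1/0.4494 = 2.225; τ^m = 0.55^2.225 = 0.2644.
Surface direct beam = 1361 × 0.4494 × 0.2644 = 161.72 W/m².

162 W/m²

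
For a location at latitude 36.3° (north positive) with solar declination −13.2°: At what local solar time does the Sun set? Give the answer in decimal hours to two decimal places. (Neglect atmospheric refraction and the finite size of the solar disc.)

The sunset hour angle satisfies cos H_s = −tan φ tan δ = 0.1723, giving H_s = 80.08°.
Sunset is at 12 + H_s/15 = 12 + 5.339 = 17.339 h local solar time.

17.34 h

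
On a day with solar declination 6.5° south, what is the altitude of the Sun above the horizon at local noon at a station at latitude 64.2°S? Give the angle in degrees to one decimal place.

At local solar noon the hour angle is zero, so the elevation is 90° − |φ − δ| = 90° − |-64.2° − (-6.5°)| = 90° − 57.7° = 32.3°.

32.3°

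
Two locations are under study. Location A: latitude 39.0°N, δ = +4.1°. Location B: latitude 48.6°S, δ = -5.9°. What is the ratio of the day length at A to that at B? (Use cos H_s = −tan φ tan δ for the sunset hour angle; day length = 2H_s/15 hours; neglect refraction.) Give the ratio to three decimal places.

0.965

A: H_s = arccos(−tan 39.0° · tan 4.1°) = 93.33°, so 2H_s/15 = 12.4440 h.
B: H_s = arccos(−tan -48.6° · tan -5.9°) = 96.73°, so 2H_s/15 = 12.8973 h.
Ratio A/B = 12.4440 / 12.8973 = 0.9649.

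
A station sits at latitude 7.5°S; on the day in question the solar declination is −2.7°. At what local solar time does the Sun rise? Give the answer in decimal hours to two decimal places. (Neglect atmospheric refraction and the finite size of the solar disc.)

5.98 h

The sunset hour angle satisfies cos H_s = −tan φ tan δ = -0.0062, giving H_s = 90.36°.
Sunrise is at 12 − H_s/15 = 12 − 6.024 = 5.976 h local solar time.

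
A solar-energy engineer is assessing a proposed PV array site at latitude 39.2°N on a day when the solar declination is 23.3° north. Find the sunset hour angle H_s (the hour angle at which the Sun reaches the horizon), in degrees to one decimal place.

−tan φ tan δ = −(0.8156)(0.4307) = -0.3513; H_s = arccos(-0.3513) = 110.57°.

110.6°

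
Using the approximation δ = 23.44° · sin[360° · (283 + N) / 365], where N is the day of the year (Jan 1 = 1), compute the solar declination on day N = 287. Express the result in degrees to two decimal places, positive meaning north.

360 × (283 + 287) / 365 = 562.192°; sin(562.192°) = -0.3777.
δ = 23.44 × -0.3777 = -8.853° ≈ -8.85°.

-8.85°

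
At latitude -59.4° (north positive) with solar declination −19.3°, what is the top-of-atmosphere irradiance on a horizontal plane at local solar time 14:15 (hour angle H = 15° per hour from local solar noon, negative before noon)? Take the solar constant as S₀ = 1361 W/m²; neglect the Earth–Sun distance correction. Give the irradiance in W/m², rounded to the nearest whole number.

Hour angle H = 15° × (14.25 − 12) = 33.75°.
cos θ_z = sin φ sin δ + cos φ cos δ cos H = (-0.8607)(-0.3305) + (0.5090)(0.9438)(0.8315) = 0.6839.
Top-of-atmosphere irradiance = S₀ cos θ_z = 1361 × 0.6839 = 930.79 W/m².

931 W/m²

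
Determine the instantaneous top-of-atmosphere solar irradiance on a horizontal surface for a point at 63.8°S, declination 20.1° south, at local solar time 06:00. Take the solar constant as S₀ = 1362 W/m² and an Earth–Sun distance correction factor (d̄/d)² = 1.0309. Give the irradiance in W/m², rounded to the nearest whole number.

433 W/m²

Hour angle H = 15° × (6 − 12) = -90.00°.
cos θ_z = sin φ sin δ + cos φ cos δ cos H = (-0.8973)(-0.3437) + (0.4415)(0.9391)(0.0000) = 0.3084.
Top-of-atmosphere irradiance = S₀ (d̄/d)² cos θ_z = 1362 × 1.0309 × 0.3084 = 433.02 W/m².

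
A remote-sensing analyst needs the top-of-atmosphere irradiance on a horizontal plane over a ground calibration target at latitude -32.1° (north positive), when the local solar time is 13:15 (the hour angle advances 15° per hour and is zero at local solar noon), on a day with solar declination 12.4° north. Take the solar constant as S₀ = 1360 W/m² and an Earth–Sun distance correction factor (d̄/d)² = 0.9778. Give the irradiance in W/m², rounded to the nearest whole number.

890 W/m²

Hour angle H = 15° × (13.25 − 12) = 18.75°.
With φ = -32.1°, δ = 12.4°, H = 18.75°: sin φ sin δ = -0.1141, cos φ cos δ cos H = 0.7835, so cos θ_z = 0.6694.
Top-of-atmosphere irradiance = S₀ (d̄/d)² cos θ_z = 1360 × 0.9778 × 0.6694 = 890.17 W/m².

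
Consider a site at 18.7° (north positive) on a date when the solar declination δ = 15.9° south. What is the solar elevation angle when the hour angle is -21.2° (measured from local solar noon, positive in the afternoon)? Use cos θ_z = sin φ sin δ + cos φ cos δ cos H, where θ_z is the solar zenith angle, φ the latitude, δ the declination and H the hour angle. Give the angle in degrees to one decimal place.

With φ = 18.7°, δ = -15.9°, H = -21.20°: sin φ sin δ = -0.0878, cos φ cos δ cos H = 0.8493, so cos θ_z = 0.7615.
θ_z = arccos(0.7615) = 40.40°, so the elevation is 90° − 40.40° = 49.60°.

49.6°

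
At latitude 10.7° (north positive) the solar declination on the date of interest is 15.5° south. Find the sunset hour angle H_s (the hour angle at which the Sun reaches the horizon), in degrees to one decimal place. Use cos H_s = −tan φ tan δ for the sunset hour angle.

cos H_s = −tan(10.7°) · tan(-15.5°) = 0.0524, so H_s = arccos(0.0524) = 87.00°.

87.0°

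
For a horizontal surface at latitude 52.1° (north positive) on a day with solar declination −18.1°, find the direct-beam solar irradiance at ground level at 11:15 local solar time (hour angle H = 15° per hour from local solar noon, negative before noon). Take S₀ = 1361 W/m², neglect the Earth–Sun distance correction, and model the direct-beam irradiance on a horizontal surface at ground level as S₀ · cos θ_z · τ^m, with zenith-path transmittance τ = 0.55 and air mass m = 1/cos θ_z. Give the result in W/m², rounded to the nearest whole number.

72 W/m²

Hour angle H = 15° × (11.25 − 12) = -11.25°.
cos θ_z = sin φ sin δ + cos φ cos δ cos H = (0.7891)(-0.3107) + (0.6143)(0.9505)(0.9808) = 0.3275.
Air mass m = 1/cos θ_z = 1/0.3275 = 3.053; τ^m = 0.55^3.053 = 0.1612.
Surface direct beam = 1361 × 0.3275 × 0.1612 = 71.85 W/m².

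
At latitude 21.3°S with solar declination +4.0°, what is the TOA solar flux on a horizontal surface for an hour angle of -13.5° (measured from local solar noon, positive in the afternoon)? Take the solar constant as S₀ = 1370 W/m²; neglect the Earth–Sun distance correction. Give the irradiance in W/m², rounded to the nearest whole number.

1203 W/m²

With φ = -21.3°, δ = 4.0°, H = -13.50°: sin φ sin δ = -0.0253, cos φ cos δ cos H = 0.9037, so cos θ_z = 0.8784.
Top-of-atmosphere irradiance = S₀ cos θ_z = 1370 × 0.8784 = 1203.41 W/m².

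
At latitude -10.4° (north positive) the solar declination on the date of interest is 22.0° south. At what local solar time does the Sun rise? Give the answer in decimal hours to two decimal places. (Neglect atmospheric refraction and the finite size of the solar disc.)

5.72 h

cos H_s = −tan(-10.4°) · tan(-22.0°) = -0.0742, so H_s = arccos(-0.0742) = 94.26°.
Sunrise is at 12 − H_s/15 = 12 − 6.284 = 5.716 h local solar time.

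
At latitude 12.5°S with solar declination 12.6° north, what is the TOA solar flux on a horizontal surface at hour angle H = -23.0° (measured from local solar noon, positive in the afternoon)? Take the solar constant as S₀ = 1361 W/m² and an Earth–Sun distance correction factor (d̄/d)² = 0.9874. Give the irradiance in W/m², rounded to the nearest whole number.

1115 W/m²

With φ = -12.5°, δ = 12.6°, H = -23.00°: sin φ sin δ = -0.0472, cos φ cos δ cos H = 0.8770, so cos θ_z = 0.8298.
Top-of-atmosphere irradiance = S₀ (d̄/d)² cos θ_z = 1361 × 0.9874 × 0.8298 = 1115.13 W/m².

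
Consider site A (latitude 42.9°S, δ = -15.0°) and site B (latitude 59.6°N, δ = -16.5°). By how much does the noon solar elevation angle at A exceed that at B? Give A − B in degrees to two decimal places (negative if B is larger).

+48.20°

A: 90° − |-42.9 − (-15.0)| = 62.10°.
B: 90° − |59.6 − (-16.5)| = 13.90°.
A − B = 62.10 − 13.90 = 48.20°.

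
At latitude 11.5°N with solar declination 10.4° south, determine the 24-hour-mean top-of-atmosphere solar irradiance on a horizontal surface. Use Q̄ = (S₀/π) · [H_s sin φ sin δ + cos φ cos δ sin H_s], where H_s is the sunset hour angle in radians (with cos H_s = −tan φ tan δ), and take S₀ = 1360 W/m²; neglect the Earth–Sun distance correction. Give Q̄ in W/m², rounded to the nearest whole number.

393 W/m²

−tan φ tan δ = −(0.2035)(-0.1835) = 0.0373; H_s = arccos(0.0373) = 87.86°. In radians, H_s = 1.5334.
H_s sin φ sin δ = 1.5334 × 0.1994 × -0.1805 = -0.0552.
cos φ cos δ sin H_s = 0.9799 × 0.9836 × 0.9993 = 0.9632.
Q̄ = (1360/π) × (-0.0552 + 0.9632) = 432.90 × 0.9080 = 393.07 W/m².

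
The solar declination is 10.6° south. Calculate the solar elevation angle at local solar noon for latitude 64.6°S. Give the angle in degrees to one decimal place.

36.0°

At local solar noon the hour angle is zero, so the elevation is 90° − |φ − δ| = 90° − |-64.6° − (-10.6°)| = 90° − 54.0° = 36.0°.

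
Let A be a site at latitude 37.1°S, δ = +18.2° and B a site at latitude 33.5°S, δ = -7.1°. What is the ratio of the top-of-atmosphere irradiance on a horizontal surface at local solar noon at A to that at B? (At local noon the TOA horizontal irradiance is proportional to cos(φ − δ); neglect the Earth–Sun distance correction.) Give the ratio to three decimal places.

A: cos θ_z = cos(-37.1° − (18.2°)) = 0.5693.
B: cos θ_z = cos(-33.5° − (-7.1°)) = 0.8957.
Ratio A/B = 0.5693 / 0.8957 = 0.6356.

0.636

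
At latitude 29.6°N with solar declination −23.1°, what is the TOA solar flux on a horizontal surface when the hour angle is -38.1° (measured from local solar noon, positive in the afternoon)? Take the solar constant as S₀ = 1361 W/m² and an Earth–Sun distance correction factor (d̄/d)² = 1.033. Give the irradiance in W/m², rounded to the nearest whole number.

612 W/m²

cos θ_z = sin(29.6°) sin(-23.1°) + cos(29.6°) cos(-23.1°) cos(-38.10°) = -0.1938 + 0.6294 = 0.4356.
Top-of-atmosphere irradiance = S₀ (d̄/d)² cos θ_z = 1361 × 1.033 × 0.4356 = 612.42 W/m².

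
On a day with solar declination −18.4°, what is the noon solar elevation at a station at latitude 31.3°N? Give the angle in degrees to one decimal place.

At local solar noon the hour angle is zero, so the elevation is 90° − |φ − δ| = 90° − |31.3° − (-18.4°)| = 90° − 49.7° = 40.3°.

40.3°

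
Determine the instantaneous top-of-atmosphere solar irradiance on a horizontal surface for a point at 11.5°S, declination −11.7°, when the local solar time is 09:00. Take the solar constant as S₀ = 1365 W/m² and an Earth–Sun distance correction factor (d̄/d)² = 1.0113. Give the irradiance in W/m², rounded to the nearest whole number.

Hour angle H = 15° × (9 − 12) = -45.00°.
With φ = -11.5°, δ = -11.7°, H = -45.00°: sin φ sin δ = 0.0404, cos φ cos δ cos H = 0.6785, so cos θ_z = 0.7189.
Top-of-atmosphere irradiance = S₀ (d̄/d)² cos θ_z = 1365 × 1.0113 × 0.7189 = 992.39 W/m².

992 W/m²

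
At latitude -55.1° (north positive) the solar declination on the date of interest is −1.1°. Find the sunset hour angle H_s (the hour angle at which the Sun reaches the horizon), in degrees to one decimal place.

−tan φ tan δ = −(-1.4335)(-0.0192) = -0.0275; H_s = arccos(-0.0275) = 91.58°.

91.6°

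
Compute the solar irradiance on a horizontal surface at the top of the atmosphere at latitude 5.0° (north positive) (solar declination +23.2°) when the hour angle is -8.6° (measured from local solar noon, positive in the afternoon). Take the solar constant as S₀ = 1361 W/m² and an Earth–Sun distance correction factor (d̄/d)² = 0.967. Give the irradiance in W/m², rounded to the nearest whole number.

1237 W/m²

cos θ_z = sin φ sin δ + cos φ cos δ cos H = (0.0872)(0.3939) + (0.9962)(0.9191)(0.9888) = 0.9397.
Top-of-atmosphere irradiance = S₀ (d̄/d)² cos θ_z = 1361 × 0.967 × 0.9397 = 1236.73 W/m².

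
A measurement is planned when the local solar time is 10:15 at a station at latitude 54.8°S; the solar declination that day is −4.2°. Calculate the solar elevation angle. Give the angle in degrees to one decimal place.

35.1°

Hour angle H = 15° × (10.25 − 12) = -26.25°.
cos θ_z = sin(-54.8°) sin(-4.2°) + cos(-54.8°) cos(-4.2°) cos(-26.25°) = 0.0598 + 0.5156 = 0.5754.
θ_z = arccos(0.5754) = 54.87°, so the elevation is 90° − 54.87° = 35.13°.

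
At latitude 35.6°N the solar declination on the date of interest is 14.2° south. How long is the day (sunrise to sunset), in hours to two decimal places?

10.61 hours

cos H_s = −tan(35.6°) · tan(-14.2°) = 0.1812, so H_s = arccos(0.1812) = 79.56°.
Day length = 2 H_s / 15° h⁻¹ = 159.12° / 15 = 10.608 h.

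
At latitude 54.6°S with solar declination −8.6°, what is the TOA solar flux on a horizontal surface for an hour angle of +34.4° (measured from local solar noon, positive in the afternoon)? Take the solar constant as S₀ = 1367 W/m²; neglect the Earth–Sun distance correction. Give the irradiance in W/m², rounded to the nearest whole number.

cos θ_z = sin φ sin δ + cos φ cos δ cos H = (-0.8151)(-0.1495) + (0.5793)(0.9888)(0.8251) = 0.5945.
Top-of-atmosphere irradiance = S₀ cos θ_z = 1367 × 0.5945 = 812.68 W/m².

813 W/m²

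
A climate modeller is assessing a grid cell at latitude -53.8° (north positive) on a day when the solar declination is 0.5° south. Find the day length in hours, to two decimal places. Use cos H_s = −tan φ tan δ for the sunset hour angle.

12.09 hours

The sunset hour angle satisfies cos H_s = −tan φ tan δ = -0.0119, giving H_s = 90.68°.
Day length = 2 H_s / 15° h⁻¹ = 181.36° / 15 = 12.091 h.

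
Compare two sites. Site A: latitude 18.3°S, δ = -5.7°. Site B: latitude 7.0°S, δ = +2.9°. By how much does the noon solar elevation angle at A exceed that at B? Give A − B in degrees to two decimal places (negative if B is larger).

A: 90° − |-18.3 − (-5.7)| = 77.40°.
B: 90° − |-7.0 − (2.9)| = 80.10°.
A − B = 77.40 − 80.10 = -2.70°.

-2.70°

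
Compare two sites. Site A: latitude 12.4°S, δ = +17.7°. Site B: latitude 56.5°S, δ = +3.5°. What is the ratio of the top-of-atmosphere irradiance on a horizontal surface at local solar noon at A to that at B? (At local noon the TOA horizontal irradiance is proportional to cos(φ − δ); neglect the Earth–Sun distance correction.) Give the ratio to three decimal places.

1.730

A: cos θ_z = cos(-12.4° − (17.7°)) = 0.8652.
B: cos θ_z = cos(-56.5° − (3.5°)) = 0.5000.
Ratio A/B = 0.8652 / 0.5000 = 1.7304.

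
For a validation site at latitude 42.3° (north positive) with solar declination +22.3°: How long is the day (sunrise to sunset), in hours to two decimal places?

cos H_s = −tan(42.3°) · tan(22.3°) = -0.3732, so H_s = arccos(-0.3732) = 111.91°.
Day length = 2 H_s / 15° h⁻¹ = 223.82° / 15 = 14.921 h.

14.92 hours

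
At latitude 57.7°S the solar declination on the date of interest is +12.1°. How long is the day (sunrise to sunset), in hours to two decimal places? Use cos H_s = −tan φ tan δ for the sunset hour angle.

9.36 hours

The sunset hour angle satisfies cos H_s = −tan φ tan δ = 0.3391, giving H_s = 70.18°.
Day length = 2 H_s / 15° h⁻¹ = 140.36° / 15 = 9.357 h.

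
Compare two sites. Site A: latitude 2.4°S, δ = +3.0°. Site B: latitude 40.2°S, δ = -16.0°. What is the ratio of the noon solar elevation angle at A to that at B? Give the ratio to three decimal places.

A: 90° − |-2.4 − (3.0)| = 84.60°.
B: 90° − |-40.2 − (-16.0)| = 65.80°.
Ratio A/B = 84.6000 / 65.8000 = 1.2857.

1.286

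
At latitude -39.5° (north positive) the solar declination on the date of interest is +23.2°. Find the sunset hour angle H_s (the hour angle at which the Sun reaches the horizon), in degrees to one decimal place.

69.3°

cos H_s = −tan(-39.5°) · tan(23.2°) = 0.3533, so H_s = arccos(0.3533) = 69.31°.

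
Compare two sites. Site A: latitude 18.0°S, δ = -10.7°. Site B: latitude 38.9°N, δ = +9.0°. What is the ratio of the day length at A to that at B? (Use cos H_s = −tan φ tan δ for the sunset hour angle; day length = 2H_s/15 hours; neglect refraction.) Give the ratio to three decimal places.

0.961

A: H_s = arccos(−tan -18.0° · tan -10.7°) = 93.52°, so 2H_s/15 = 12.4693 h.
B: H_s = arccos(−tan 38.9° · tan 9.0°) = 97.34°, so 2H_s/15 = 12.9787 h.
Ratio A/B = 12.4693 / 12.9787 = 0.9608.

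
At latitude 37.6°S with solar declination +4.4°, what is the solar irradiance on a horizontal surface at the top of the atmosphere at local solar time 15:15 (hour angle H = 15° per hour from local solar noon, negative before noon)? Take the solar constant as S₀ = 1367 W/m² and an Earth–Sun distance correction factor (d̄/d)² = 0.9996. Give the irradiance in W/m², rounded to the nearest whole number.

648 W/m²

Hour angle H = 15° × (15.25 − 12) = 48.75°.
cos θ_z = sin φ sin δ + cos φ cos δ cos H = (-0.6101)(0.0767) + (0.7923)(0.9971)(0.6593) = 0.4741.
Top-of-atmosphere irradiance = S₀ (d̄/d)² cos θ_z = 1367 × 0.9996 × 0.4741 = 647.84 W/m².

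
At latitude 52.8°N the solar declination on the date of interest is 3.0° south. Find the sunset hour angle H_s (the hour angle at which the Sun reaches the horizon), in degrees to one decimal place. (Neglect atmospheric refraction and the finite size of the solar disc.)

86.0°

The sunset hour angle satisfies cos H_s = −tan φ tan δ = 0.0690, giving H_s = 86.04°.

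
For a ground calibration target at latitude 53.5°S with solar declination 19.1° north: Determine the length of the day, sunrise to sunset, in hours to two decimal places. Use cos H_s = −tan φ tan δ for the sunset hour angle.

The sunset hour angle satisfies cos H_s = −tan φ tan δ = 0.4680, giving H_s = 62.10°.
Day length = 2 H_s / 15° h⁻¹ = 124.20° / 15 = 8.280 h.

8.28 hours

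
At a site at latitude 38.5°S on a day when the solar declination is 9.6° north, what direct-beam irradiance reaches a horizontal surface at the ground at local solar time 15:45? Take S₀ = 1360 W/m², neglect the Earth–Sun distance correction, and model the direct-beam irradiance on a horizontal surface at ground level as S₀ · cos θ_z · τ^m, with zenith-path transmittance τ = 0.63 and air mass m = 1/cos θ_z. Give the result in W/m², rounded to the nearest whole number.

Hour angle H = 15° × (15.75 − 12) = 56.25°.
With φ = -38.5°, δ = 9.6°, H = 56.25°: sin φ sin δ = -0.1038, cos φ cos δ cos H = 0.4287, so cos θ_z = 0.3249.
Air mass m = 1/cos θ_z = 1/0.3249 = 3.078; τ^m = 0.63^3.078 = 0.2412.
Surface direct beam = 1360 × 0.3249 × 0.2412 = 106.58 W/m².

107 W/m²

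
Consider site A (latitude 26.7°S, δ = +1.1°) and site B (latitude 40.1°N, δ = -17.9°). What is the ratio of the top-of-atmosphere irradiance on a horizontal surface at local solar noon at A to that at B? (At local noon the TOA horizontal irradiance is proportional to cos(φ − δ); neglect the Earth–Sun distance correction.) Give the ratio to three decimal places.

A: cos θ_z = cos(-26.7° − (1.1°)) = 0.8846.
B: cos θ_z = cos(40.1° − (-17.9°)) = 0.5299.
Ratio A/B = 0.8846 / 0.5299 = 1.6694.

1.669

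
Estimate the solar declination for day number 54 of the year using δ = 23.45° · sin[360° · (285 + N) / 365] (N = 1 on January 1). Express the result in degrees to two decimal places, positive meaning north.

360 × (285 + 54) / 365 = 334.356°; sin(334.356°) = -0.4328.
δ = 23.45 × -0.4328 = -10.149° ≈ -10.15°.

-10.15°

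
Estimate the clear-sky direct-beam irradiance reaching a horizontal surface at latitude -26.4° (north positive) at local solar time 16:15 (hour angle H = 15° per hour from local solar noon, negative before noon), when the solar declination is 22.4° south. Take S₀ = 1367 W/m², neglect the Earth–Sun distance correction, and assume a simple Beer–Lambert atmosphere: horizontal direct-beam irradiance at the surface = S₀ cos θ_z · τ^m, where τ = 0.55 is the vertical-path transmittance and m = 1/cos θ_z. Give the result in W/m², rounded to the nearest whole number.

240 W/m²

Hour angle H = 15° × (16.25 − 12) = 63.75°.
cos θ_z = sin(-26.4°) sin(-22.4°) + cos(-26.4°) cos(-22.4°) cos(63.75°) = 0.1694 + 0.3663 = 0.5357.
Air mass m = 1/cos θ_z = 1/0.5357 = 1.867; τ^m = 0.55^1.867 = 0.3275.
Surface direct beam = 1367 × 0.5357 × 0.3275 = 239.83 W/m².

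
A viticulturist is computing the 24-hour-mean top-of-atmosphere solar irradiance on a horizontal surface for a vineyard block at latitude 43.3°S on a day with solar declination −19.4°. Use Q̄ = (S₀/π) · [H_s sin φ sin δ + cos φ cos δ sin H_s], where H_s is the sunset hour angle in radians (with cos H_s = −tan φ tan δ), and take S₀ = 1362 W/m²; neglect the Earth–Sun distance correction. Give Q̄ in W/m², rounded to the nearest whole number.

cos H_s = −tan(-43.3°) · tan(-19.4°) = -0.3319, so H_s = arccos(-0.3319) = 109.38°. In radians, H_s = 1.9090.
H_s sin φ sin δ = 1.9090 × -0.6858 × -0.3322 = 0.4349.
cos φ cos δ sin H_s = 0.7278 × 0.9432 × 0.9434 = 0.6476.
Q̄ = (1362/π) × (0.4349 + 0.6476) = 433.54 × 1.0825 = 469.31 W/m².

469 W/m²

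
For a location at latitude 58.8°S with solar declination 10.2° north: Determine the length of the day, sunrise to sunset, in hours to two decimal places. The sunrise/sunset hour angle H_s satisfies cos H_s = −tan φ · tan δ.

9.70 hours

cos H_s = −tan(-58.8°) · tan(10.2°) = 0.2971, so H_s = arccos(0.2971) = 72.72°.
Day length = 2 H_s / 15° h⁻¹ = 145.44° / 15 = 9.696 h.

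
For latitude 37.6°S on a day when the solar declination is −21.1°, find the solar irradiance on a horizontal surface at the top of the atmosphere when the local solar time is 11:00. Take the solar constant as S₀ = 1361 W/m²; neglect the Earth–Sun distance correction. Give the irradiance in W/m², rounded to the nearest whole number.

1271 W/m²

Hour angle H = 15° × (11 − 12) = -15.00°.
With φ = -37.6°, δ = -21.1°, H = -15.00°: sin φ sin δ = 0.2197, cos φ cos δ cos H = 0.7140, so cos θ_z = 0.9337.
Top-of-atmosphere irradiance = S₀ cos θ_z = 1361 × 0.9337 = 1270.77 W/m².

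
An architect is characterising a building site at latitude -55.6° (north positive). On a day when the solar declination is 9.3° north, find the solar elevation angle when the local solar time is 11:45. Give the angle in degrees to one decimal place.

Hour angle H = 15° × (11.75 − 12) = -3.75°.
With φ = -55.6°, δ = 9.3°, H = -3.75°: sin φ sin δ = -0.1333, cos φ cos δ cos H = 0.5563, so cos θ_z = 0.4230.
θ_z = arccos(0.4230) = 64.98°, so the elevation is 90° − 64.98° = 25.02°.

25.0°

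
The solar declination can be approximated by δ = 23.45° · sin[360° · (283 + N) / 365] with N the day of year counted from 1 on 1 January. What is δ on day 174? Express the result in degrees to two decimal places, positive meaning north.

+23.45°

360 × (283 + 174) / 365 = 450.740°; sin(450.740°) = 0.9999.
δ = 23.45 × 0.9999 = 23.448° ≈ +23.45°.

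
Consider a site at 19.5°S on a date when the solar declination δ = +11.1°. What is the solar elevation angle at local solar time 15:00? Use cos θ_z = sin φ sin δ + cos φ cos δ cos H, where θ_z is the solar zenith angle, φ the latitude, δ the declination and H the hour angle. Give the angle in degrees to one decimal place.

36.1°

Hour angle H = 15° × (15 − 12) = 45.00°.
With φ = -19.5°, δ = 11.1°, H = 45.00°: sin φ sin δ = -0.0643, cos φ cos δ cos H = 0.6541, so cos θ_z = 0.5898.
θ_z = arccos(0.5898) = 53.86°, so the elevation is 90° − 53.86° = 36.14°.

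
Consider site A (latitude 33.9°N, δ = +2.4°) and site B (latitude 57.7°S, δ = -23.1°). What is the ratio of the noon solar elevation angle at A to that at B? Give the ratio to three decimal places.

1.056

A: 90° − |33.9 − (2.4)| = 58.50°.
B: 90° − |-57.7 − (-23.1)| = 55.40°.
Ratio A/B = 58.5000 / 55.4000 = 1.0560.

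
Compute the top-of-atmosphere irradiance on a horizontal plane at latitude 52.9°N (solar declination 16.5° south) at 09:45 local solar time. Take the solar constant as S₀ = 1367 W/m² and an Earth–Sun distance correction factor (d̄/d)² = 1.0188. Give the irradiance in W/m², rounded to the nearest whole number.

Hour angle H = 15° × (9.75 − 12) = -33.75°.
cos θ_z = sin(52.9°) sin(-16.5°) + cos(52.9°) cos(-16.5°) cos(-33.75°) = -0.2265 + 0.4809 = 0.2544.
Top-of-atmosphere irradiance = S₀ (d̄/d)² cos θ_z = 1367 × 1.0188 × 0.2544 = 354.30 W/m².

354 W/m²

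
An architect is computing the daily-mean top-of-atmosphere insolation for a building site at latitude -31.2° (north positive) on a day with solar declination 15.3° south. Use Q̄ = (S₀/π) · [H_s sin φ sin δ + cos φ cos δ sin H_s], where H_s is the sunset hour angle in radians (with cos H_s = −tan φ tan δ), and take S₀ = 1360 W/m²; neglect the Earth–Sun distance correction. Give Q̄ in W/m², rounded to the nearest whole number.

−tan φ tan δ = −(-0.6056)(-0.2736) = -0.1657; H_s = arccos(-0.1657) = 99.54°. In radians, H_s = 1.7373.
H_s sin φ sin δ = 1.7373 × -0.5180 × -0.2639 = 0.2375.
cos φ cos δ sin H_s = 0.8554 × 0.9646 × 0.9862 = 0.8137.
Q̄ = (1360/π) × (0.2375 + 0.8137) = 432.90 × 1.0512 = 455.06 W/m².

455 W/m²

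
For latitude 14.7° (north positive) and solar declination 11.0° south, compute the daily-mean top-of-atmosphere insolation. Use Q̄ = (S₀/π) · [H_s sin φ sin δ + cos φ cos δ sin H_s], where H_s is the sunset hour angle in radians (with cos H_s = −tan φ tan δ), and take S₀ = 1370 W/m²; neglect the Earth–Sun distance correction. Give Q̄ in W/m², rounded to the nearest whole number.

381 W/m²

The sunset hour angle satisfies cos H_s = −tan φ tan δ = 0.0510, giving H_s = 87.08°. In radians, H_s = 1.5198.
H_s sin φ sin δ = 1.5198 × 0.2538 × -0.1908 = -0.0736.
cos φ cos δ sin H_s = 0.9673 × 0.9816 × 0.9987 = 0.9483.
Q̄ = (1370/π) × (-0.0736 + 0.9483) = 436.08 × 0.8747 = 381.44 W/m².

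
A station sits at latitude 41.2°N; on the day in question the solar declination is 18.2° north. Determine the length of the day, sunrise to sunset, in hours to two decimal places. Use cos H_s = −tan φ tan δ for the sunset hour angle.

14.23 hours

−tan φ tan δ = −(0.8754)(0.3288) = -0.2878; H_s = arccos(-0.2878) = 106.73°.
Day length = 2 H_s / 15° h⁻¹ = 213.46° / 15 = 14.231 h.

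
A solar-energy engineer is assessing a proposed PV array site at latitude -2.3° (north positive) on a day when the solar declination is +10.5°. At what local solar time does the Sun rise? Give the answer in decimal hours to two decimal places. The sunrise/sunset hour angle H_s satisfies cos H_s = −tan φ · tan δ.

The sunset hour angle satisfies cos H_s = −tan φ tan δ = 0.0074, giving H_s = 89.58°.
Sunrise is at 12 − H_s/15 = 12 − 5.972 = 6.028 h local solar time.

6.03 h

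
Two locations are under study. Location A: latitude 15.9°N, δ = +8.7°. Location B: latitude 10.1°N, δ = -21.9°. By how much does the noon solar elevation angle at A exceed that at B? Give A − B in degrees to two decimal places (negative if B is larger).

A: 90° − |15.9 − (8.7)| = 82.80°.
B: 90° − |10.1 − (-21.9)| = 58.00°.
A − B = 82.80 − 58.00 = 24.80°.

+24.80°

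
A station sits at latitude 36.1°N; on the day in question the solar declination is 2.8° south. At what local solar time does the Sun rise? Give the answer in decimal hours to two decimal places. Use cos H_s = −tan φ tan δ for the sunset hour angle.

6.14 h

The sunset hour angle satisfies cos H_s = −tan φ tan δ = 0.0357, giving H_s = 87.95°.
Sunrise is at 12 − H_s/15 = 12 − 5.863 = 6.137 h local solar time.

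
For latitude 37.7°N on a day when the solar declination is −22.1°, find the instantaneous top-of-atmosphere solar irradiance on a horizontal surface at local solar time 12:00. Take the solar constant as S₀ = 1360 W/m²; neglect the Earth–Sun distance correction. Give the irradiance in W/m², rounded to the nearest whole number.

Hour angle H = 15° × (12 − 12) = 0.00°.
cos θ_z = sin(37.7°) sin(-22.1°) + cos(37.7°) cos(-22.1°) cos(0.00°) = -0.2301 + 0.7331 = 0.5030.
Top-of-atmosphere irradiance = S₀ cos θ_z = 1360 × 0.5030 = 684.08 W/m².

684 W/m²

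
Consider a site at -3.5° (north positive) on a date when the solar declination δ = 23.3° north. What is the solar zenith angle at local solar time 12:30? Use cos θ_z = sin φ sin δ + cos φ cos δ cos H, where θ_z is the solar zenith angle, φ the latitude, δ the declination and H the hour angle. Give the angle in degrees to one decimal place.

27.8°

Hour angle H = 15° × (12.5 − 12) = 7.50°.
cos θ_z = sin(-3.5°) sin(23.3°) + cos(-3.5°) cos(23.3°) cos(7.50°) = -0.0241 + 0.9089 = 0.8848.
θ_z = arccos(0.8848) = 27.77°.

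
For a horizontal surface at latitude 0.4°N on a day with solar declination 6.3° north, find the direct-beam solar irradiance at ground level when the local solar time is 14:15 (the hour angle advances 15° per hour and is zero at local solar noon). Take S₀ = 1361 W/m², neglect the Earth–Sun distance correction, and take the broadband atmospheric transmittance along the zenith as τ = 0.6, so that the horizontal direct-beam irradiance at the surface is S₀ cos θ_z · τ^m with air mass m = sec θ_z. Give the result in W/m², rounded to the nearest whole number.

Hour angle H = 15° × (14.25 − 12) = 33.75°.
cos θ_z = sin φ sin δ + cos φ cos δ cos H = (0.0070)(0.1097) + (1.0000)(0.9940)(0.8315) = 0.8273.
Air mass m = 1/cos θ_z = 1/0.8273 = 1.209; τ^m = 0.6^1.209 = 0.5392.
Surface direct beam = 1361 × 0.8273 × 0.5392 = 607.12 W/m².

607 W/m²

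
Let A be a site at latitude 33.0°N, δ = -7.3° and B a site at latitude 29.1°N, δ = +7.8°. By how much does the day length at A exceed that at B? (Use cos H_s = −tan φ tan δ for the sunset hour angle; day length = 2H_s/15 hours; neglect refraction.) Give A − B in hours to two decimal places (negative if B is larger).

-1.22 h

A: H_s = arccos(−tan 33.0° · tan -7.3°) = 85.23°, so 2H_s/15 = 11.3640 h.
B: H_s = arccos(−tan 29.1° · tan 7.8°) = 94.37°, so 2H_s/15 = 12.5827 h.
A − B = 11.3640 − 12.5827 = -1.2187 h.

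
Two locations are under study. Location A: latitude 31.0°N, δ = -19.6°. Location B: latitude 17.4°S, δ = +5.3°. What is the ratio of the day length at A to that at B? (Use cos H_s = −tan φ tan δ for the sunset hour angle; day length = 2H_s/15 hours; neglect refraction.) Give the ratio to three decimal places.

0.879

A: H_s = arccos(−tan 31.0° · tan -19.6°) = 77.65°, so 2H_s/15 = 10.3533 h.
B: H_s = arccos(−tan -17.4° · tan 5.3°) = 88.33°, so 2H_s/15 = 11.7773 h.
Ratio A/B = 10.3533 / 11.7773 = 0.8791.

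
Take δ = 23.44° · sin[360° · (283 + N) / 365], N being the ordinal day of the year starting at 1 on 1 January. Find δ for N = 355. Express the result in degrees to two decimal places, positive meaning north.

-23.44°

360 × (283 + 355) / 365 = 629.260°; sin(629.260°) = -0.9999.
δ = 23.44 × -0.9999 = -23.438° ≈ -23.44°.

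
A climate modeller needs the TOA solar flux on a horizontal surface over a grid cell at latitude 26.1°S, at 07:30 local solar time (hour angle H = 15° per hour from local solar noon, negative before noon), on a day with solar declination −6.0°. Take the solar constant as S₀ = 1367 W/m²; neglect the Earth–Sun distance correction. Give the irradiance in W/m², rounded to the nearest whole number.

530 W/m²

Hour angle H = 15° × (7.5 − 12) = -67.50°.
With φ = -26.1°, δ = -6.0°, H = -67.50°: sin φ sin δ = 0.0460, cos φ cos δ cos H = 0.3418, so cos θ_z = 0.3878.
Top-of-atmosphere irradiance = S₀ cos θ_z = 1367 × 0.3878 = 530.12 W/m².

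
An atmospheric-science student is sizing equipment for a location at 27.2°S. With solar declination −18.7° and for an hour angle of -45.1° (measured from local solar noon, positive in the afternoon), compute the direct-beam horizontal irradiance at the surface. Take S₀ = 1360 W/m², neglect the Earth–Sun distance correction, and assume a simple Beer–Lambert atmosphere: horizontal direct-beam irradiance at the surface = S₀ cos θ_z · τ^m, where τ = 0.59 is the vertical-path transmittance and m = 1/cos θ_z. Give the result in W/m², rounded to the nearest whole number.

With φ = -27.2°, δ = -18.7°, H = -45.10°: sin φ sin δ = 0.1466, cos φ cos δ cos H = 0.5947, so cos θ_z = 0.7413.
Air mass m = 1/cos θ_z = 1/0.7413 = 1.349; τ^m = 0.59^1.349 = 0.4908.
Surface direct beam = 1360 × 0.7413 × 0.4908 = 494.81 W/m².

495 W/m²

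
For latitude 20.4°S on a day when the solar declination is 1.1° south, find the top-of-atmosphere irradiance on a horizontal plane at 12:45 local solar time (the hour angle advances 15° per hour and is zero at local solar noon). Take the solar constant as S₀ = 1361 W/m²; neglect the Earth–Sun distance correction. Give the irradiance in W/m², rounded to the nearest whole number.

1260 W/m²

Hour angle H = 15° × (12.75 − 12) = 11.25°.
cos θ_z = sin φ sin δ + cos φ cos δ cos H = (-0.3486)(-0.0192) + (0.9373)(0.9998)(0.9808) = 0.9258.
Top-of-atmosphere irradiance = S₀ cos θ_z = 1361 × 0.9258 = 1260.01 W/m².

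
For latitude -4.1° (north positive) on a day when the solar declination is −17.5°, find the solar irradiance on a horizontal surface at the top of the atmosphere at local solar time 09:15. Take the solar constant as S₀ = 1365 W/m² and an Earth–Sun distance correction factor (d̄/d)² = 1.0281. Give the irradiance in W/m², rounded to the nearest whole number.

1034 W/m²

Hour angle H = 15° × (9.25 − 12) = -41.25°.
With φ = -4.1°, δ = -17.5°, H = -41.25°: sin φ sin δ = 0.0215, cos φ cos δ cos H = 0.7152, so cos θ_z = 0.7367.
Top-of-atmosphere irradiance = S₀ (d̄/d)² cos θ_z = 1365 × 1.0281 × 0.7367 = 1033.85 W/m².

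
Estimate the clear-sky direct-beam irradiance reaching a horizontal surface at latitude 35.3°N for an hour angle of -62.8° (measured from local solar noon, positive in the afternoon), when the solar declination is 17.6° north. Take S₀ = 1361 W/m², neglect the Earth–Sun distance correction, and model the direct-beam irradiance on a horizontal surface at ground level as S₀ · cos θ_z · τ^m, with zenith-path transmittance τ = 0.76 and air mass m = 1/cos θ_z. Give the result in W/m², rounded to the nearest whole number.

430 W/m²

cos θ_z = sin φ sin δ + cos φ cos δ cos H = (0.5779)(0.3024) + (0.8161)(0.9532)(0.4571) = 0.5303.
Air mass m = 1/cos θ_z = 1/0.5303 = 1.886; τ^m = 0.76^1.886 = 0.5960.
Surface direct beam = 1361 × 0.5303 × 0.5960 = 430.16 W/m².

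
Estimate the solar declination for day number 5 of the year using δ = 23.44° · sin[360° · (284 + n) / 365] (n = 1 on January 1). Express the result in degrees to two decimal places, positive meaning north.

-22.64°

360 × (284 + 5) / 365 = 285.041°; sin(285.041°) = -0.9657.
δ = 23.44 × -0.9657 = -22.636° ≈ -22.64°.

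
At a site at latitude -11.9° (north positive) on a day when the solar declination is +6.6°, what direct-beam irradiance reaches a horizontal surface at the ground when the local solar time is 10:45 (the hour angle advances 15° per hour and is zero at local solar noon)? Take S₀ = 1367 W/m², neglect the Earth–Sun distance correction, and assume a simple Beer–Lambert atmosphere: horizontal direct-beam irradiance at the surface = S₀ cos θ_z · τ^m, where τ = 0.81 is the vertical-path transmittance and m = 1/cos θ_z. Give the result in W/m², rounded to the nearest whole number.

Hour angle H = 15° × (10.75 − 12) = -18.75°.
cos θ_z = sin(-11.9°) sin(6.6°) + cos(-11.9°) cos(6.6°) cos(-18.75°) = -0.0237 + 0.9204 = 0.8967.
Air mass m = 1/cos θ_z = 1/0.8967 = 1.115; τ^m = 0.81^1.115 = 0.7906.
Surface direct beam = 1367 × 0.8967 × 0.7906 = 969.11 W/m².

969 W/m²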